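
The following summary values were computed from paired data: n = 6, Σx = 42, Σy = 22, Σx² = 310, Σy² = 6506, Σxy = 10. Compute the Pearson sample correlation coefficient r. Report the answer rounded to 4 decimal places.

S_xy = nΣxy − ΣxΣy = 6·10 − 42·22 = 60 − 924 = -864
S_xx = nΣx² − (Σx)² = 6·310 − 42² = 1860 − 1764 = 96
S_yy = nΣy² − (Σy)² = 6·6506 − 22² = 39036 − 484 = 38552
r = S_xy / √(S_xx·S_yy) = -864 / √(96·38552) = -864 / √3700992 = -864 / 1923.7962 = -0.4491

-0.4491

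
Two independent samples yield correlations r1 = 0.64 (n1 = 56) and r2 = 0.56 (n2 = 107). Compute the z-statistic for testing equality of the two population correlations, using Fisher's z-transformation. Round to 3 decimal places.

0.743

z1 = atanh(0.64) = 0.758174,  z2 = atanh(0.56) = 0.632833
SE = √(1/(n1−3) + 1/(n2−3)) = √(1/53 + 1/104) = √(0.0188679 + 0.0096154) = √0.0284833 = 0.168770
z = (z1 − z2)/SE = (0.758174 − 0.632833) / 0.168770 = 0.125341 / 0.168770 = 0.743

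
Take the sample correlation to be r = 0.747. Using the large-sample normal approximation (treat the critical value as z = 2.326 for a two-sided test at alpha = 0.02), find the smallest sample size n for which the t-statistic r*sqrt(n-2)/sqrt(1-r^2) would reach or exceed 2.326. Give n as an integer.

7

r√(n−2)/√(1−r²) ≥ 2.326  ⇔  n−2 ≥ (2.326)²·(1−r²)/r²
(1−r²)/r² = (1−0.558009)/0.558009 = 0.7921
n ≥ 2 + 5.410276·0.7921 = 2 + 4.2855 = 6.2855
⌈6.2855⌉ = 7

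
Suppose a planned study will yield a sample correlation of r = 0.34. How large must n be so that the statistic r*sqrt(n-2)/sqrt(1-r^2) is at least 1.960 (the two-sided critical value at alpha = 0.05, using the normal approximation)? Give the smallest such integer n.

Need r·√(n−2)/√(1−r²) ≥ 1.960
√(n−2) ≥ 1.960·√(1−0.1156) / 0.34 = 1.960·0.940425 / 0.34 = 5.4213
n−2 ≥ 29.3905  ⇒  n ≥ 31.3905
Smallest integer n = 32

32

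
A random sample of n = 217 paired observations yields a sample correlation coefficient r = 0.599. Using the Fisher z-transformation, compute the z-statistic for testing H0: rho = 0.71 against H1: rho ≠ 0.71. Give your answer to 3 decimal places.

-2.861

Fisher z: atanh(0.599) = 0.691586, atanh(0.71) = 0.887184
z = (z_r − z_0)·√(n−3) = (0.691586 − 0.887184)·√214 = -0.195598 · 14.628739 = -2.861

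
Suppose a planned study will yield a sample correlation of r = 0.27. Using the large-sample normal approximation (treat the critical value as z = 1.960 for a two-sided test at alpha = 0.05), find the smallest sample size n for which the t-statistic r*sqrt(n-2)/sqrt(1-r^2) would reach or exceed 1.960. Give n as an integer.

Need r·√(n−2)/√(1−r²) ≥ 1.960
√(n−2) ≥ 1.960·√(1−0.0729) / 0.27 = 1.960·0.962860 / 0.27 = 6.9897
n−2 ≥ 48.8559  ⇒  n ≥ 50.8559
Smallest integer n = 51

51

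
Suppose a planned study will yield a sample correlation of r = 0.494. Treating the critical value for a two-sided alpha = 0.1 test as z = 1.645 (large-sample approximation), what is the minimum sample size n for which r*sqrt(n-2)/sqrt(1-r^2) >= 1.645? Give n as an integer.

11

r√(n−2)/√(1−r²) ≥ 1.645  ⇔  n−2 ≥ (1.645)²·(1−r²)/r²
(1−r²)/r² = (1−0.244036)/0.244036 = 3.0978
n ≥ 2 + 2.706025·3.0978 = 2 + 8.3827 = 10.3827
⌈10.3827⌉ = 11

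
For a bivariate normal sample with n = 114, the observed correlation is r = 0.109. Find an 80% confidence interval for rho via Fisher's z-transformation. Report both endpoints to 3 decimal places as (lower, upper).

Fisher z: z_r = atanh(r) = ½·ln((1+0.109)/(1−0.109)) = 0.109435
SE(z) = 1/√(n−3) = 1/√111 = 0.094916
80% ⇒ z* = 1.282; margin = 1.282·0.094916 = 0.121682
CI on z-scale: (-0.012247, 0.231117)
Back-transform: tanh(-0.012247) = -0.012246, tanh(0.231117) = 0.227088

(-0.012, 0.227)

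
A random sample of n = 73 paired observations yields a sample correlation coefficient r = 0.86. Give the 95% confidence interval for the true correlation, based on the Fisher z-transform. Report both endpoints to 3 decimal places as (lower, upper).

z_r = atanh(0.86) = 1.293345;  SE = 1/√(n−3) = 1/√70 = 0.119523
z-limits: 1.293345 ± 1.960·0.119523 = 1.293345 ± 0.234265 = [1.059080, 1.527610]
ρ-limits: (tanh 1.059080, tanh 1.527610) = (0.785, 0.910)

(0.785, 0.910)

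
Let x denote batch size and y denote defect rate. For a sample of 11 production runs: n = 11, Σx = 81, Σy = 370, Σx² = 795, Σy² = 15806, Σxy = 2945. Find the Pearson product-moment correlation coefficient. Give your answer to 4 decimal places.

Numerator: nΣxy − (Σx)(Σy) = 11·2945 − (81)(370) = 2425
Denominator: √[(nΣx²−(Σx)²)(nΣy²−(Σy)²)]
  nΣx²−(Σx)² = 11·795 − 6561 = 2184;  nΣy²−(Σy)² = 11·15806 − 136900 = 36966
  √(2184·36966) = √80733744 = 8985.1958
r = 2425 / 8985.1958 = 0.2699

0.2699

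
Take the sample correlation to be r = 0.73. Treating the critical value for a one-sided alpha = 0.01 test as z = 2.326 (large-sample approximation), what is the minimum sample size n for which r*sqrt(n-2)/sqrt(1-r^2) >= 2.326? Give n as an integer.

Need r·√(n−2)/√(1−r²) ≥ 2.326
√(n−2) ≥ 2.326·√(1−0.5329) / 0.73 = 2.326·0.683447 / 0.73 = 2.1777
n−2 ≥ 4.7424  ⇒  n ≥ 6.7424
Smallest integer n = 7

7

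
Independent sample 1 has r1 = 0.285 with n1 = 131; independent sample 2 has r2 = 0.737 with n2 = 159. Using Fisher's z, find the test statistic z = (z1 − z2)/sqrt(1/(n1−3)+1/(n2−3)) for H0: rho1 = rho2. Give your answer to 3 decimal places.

-5.457

Fisher z-transforms: z1 = atanh(0.285) = 0.293116, z2 = atanh(0.737) = 0.943880; difference d = -0.650764
Var(d) = 1/128 + 1/156 = 0.0078125 + 0.0064103 = 0.0142228
z = d/√Var(d) = -0.650764 / √0.0142228 = -0.650764 / 0.119259 = -5.457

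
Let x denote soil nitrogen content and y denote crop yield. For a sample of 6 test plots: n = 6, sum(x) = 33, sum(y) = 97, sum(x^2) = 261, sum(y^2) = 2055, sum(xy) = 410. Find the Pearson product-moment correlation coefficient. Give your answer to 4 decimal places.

Numerator: nΣxy − (Σx)(Σy) = 6·410 − (33)(97) = -741
Denominator: √[(nΣx²−(Σx)²)(nΣy²−(Σy)²)]
  nΣx²−(Σx)² = 6·261 − 1089 = 477;  nΣy²−(Σy)² = 6·2055 − 9409 = 2921
  √(477·2921) = √1393317 = 1180.3885
r = -741 / 1180.3885 = -0.6278

-0.6278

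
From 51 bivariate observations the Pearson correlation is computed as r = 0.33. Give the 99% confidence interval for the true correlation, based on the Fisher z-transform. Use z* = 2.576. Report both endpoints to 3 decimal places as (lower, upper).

z_r = atanh(0.33) = 0.342828;  SE = 1/√(n−3) = 1/√48 = 0.144338
z-limits: 0.342828 ± 2.576·0.144338 = 0.342828 ± 0.371815 = [-0.028987, 0.714643]
ρ-limits: (tanh -0.028987, tanh 0.714643) = (-0.029, 0.614)

(-0.029, 0.614)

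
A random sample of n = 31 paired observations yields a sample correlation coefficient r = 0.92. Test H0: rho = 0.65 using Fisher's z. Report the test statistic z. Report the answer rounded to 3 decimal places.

Fisher z: atanh(0.92) = 1.589027, atanh(0.65) = 0.775299
z = (z_r − z_0)·√(n−3) = (1.589027 − 0.775299)·√28 = 0.813728 · 5.291503 = 4.306

4.306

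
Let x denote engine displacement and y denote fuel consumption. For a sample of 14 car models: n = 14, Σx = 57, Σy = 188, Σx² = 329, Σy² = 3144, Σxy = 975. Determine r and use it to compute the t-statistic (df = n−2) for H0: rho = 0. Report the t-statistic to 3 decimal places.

S_xy = nΣxy − ΣxΣy = 14·975 − 57·188 = 13650 − 10716 = 2934
S_xx = nΣx² − (Σx)² = 14·329 − 57² = 4606 − 3249 = 1357
S_yy = nΣy² − (Σy)² = 14·3144 − 188² = 44016 − 35344 = 8672
r = S_xy / √(S_xx·S_yy) = 2934 / √(1357·8672) = 2934 / √11767904 = 2934 / 3430.4379 = 0.8553
t = r·√(n−2)/√(1−r²) = 0.8553·√12 / √(1−0.731538) = 2.962846 / 0.518133 = 5.718

5.718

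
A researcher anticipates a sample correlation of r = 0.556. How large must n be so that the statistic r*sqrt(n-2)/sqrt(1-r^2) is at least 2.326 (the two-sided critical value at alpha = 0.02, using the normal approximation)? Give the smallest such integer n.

r√(n−2)/√(1−r²) ≥ 2.326  ⇔  n−2 ≥ (2.326)²·(1−r²)/r²
(1−r²)/r² = (1−0.309136)/0.309136 = 2.2348
n ≥ 2 + 5.410276·2.2348 = 2 + 12.0909 = 14.0909
⌈14.0909⌉ = 15

15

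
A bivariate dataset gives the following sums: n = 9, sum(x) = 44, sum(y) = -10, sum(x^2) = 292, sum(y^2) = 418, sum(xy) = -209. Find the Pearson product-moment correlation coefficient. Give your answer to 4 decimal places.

S_xy = nΣxy − ΣxΣy = 9·(-209) − 44·(-10) = -1881 − (-440) = -1441
S_xx = nΣx² − (Σx)² = 9·292 − 44² = 2628 − 1936 = 692
S_yy = nΣy² − (Σy)² = 9·418 − (-10)² = 3762 − 100 = 3662
r = S_xy / √(S_xx·S_yy) = -1441 / √(692·3662) = -1441 / √2534104 = -1441 / 1591.8869 = -0.9052

-0.9052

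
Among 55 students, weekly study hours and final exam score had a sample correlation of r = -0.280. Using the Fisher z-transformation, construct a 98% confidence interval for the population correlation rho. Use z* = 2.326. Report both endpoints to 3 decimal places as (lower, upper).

(-0.544, 0.035)

Fisher z: z_r = atanh(r) = ½·ln((1+(-0.280))/(1−(-0.280))) = -0.287682
SE(z) = 1/√(n−3) = 1/√52 = 0.138675
98% ⇒ z* = 2.326; margin = 2.326·0.138675 = 0.322558
CI on z-scale: (-0.610240, 0.034876)
Back-transform: tanh(-0.610240) = -0.544296, tanh(0.034876) = 0.034862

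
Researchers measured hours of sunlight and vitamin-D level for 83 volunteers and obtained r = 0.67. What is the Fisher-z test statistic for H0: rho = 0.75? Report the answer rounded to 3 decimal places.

Fisher z: atanh(0.67) = 0.810743, atanh(0.75) = 0.972955
z = (z_r − z_0)·√(n−3) = (0.810743 − 0.972955)·√80 = -0.162212 · 8.944272 = -1.451

-1.451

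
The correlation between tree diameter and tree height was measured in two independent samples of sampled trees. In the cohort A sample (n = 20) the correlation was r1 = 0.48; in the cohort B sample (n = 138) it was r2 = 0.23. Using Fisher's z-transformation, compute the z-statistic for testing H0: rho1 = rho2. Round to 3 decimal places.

Fisher z-transforms: z1 = atanh(0.48) = 0.522984, z2 = atanh(0.23) = 0.234189; difference d = 0.288795
Var(d) = 1/17 + 1/135 = 0.0588235 + 0.0074074 = 0.0662309
z = d/√Var(d) = 0.288795 / √0.0662309 = 0.288795 / 0.257354 = 1.122

1.122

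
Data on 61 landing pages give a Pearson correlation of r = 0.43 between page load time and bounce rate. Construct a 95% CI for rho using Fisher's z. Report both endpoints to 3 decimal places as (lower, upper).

(0.200, 0.615)

Fisher z: z_r = atanh(r) = ½·ln((1+0.43)/(1−0.43)) = 0.459897
SE(z) = 1/√(n−3) = 1/√58 = 0.131306
95% ⇒ z* = 1.960; margin = 1.960·0.131306 = 0.257360
CI on z-scale: (0.202537, 0.717257)
Back-transform: tanh(0.202537) = 0.199812, tanh(0.717257) = 0.615207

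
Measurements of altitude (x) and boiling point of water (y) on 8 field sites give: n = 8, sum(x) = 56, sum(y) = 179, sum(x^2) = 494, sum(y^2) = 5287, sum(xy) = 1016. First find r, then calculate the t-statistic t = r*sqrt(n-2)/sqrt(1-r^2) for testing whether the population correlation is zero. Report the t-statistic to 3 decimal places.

Numerator: nΣxy − (Σx)(Σy) = 8·1016 − (56)(179) = -1896
Denominator: √[(nΣx²−(Σx)²)(nΣy²−(Σy)²)]
  nΣx²−(Σx)² = 8·494 − 3136 = 816;  nΣy²−(Σy)² = 8·5287 − 32041 = 10255
  √(816·10255) = √8368080 = 2892.7634
r = -1896 / 2892.7634 = -0.6554
t = r·√(n−2)/√(1−r²) = -0.6554·√6 / √(1−0.429549) = -1.605396 / 0.755282 = -2.126

-2.126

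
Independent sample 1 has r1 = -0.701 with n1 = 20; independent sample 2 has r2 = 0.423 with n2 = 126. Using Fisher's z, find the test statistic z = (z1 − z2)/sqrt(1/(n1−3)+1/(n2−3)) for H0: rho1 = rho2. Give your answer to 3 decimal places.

-5.104

z1 = atanh(-0.701) = -0.869264,  z2 = atanh(0.423) = 0.451340
SE = √(1/(n1−3) + 1/(n2−3)) = √(1/17 + 1/123) = √(0.0588235 + 0.0081301) = √0.0669536 = 0.258754
z = (z1 − z2)/SE = (-0.869264 − 0.451340) / 0.258754 = -1.320604 / 0.258754 = -5.104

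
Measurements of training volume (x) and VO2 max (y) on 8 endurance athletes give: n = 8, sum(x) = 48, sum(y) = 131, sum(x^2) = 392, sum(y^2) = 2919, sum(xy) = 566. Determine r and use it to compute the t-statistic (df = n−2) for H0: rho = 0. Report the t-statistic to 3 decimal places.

-3.009

S_xy = nΣxy − ΣxΣy = 8·566 − 48·131 = 4528 − 6288 = -1760
S_xx = nΣx² − (Σx)² = 8·392 − 48² = 3136 − 2304 = 832
S_yy = nΣy² − (Σy)² = 8·2919 − 131² = 23352 − 17161 = 6191
r = S_xy / √(S_xx·S_yy) = -1760 / √(832·6191) = -1760 / √5150912 = -1760 / 2269.5621 = -0.7755
t = r·√(n−2)/√(1−r²) = -0.7755·√6 / √(1−0.601400) = -1.899579 / 0.631348 = -3.009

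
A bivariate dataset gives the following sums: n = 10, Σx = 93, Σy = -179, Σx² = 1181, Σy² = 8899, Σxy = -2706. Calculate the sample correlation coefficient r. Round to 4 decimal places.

Numerator: nΣxy − (Σx)(Σy) = 10·(-2706) − (93)(-179) = -10413
Denominator: √[(nΣx²−(Σx)²)(nΣy²−(Σy)²)]
  nΣx²−(Σx)² = 10·1181 − 8649 = 3161;  nΣy²−(Σy)² = 10·8899 − 32041 = 56949
  √(3161·56949) = √180015789 = 13416.9963
r = -10413 / 13416.9963 = -0.7761

-0.7761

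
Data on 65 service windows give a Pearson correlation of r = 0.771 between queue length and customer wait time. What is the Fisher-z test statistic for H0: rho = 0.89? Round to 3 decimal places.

Fisher z: atanh(0.771) = 1.022789, atanh(0.89) = 1.421926
z = (z_r − z_0)·√(n−3) = (1.022789 − 1.421926)·√62 = -0.399137 · 7.874008 = -3.143

-3.143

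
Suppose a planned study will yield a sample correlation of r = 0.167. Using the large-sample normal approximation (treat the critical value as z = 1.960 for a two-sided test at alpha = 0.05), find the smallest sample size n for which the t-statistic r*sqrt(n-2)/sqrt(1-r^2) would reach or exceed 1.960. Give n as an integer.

136

Need r·√(n−2)/√(1−r²) ≥ 1.960
√(n−2) ≥ 1.960·√(1−0.027889) / 0.167 = 1.960·0.985957 / 0.167 = 11.5717
n−2 ≥ 133.9042  ⇒  n ≥ 135.9042
Smallest integer n = 136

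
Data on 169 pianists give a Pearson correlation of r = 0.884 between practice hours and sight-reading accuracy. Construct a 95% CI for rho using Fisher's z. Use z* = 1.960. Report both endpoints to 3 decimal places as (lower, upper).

Fisher z: z_r = atanh(r) = ½·ln((1+0.884)/(1−0.884)) = 1.393781
SE(z) = 1/√(n−3) = 1/√166 = 0.077615
95% ⇒ z* = 1.960; margin = 1.960·0.077615 = 0.152125
CI on z-scale: (1.241656, 1.545906)
Back-transform: tanh(1.241656) = 0.845927, tanh(1.545906) = 0.913107

(0.846, 0.913)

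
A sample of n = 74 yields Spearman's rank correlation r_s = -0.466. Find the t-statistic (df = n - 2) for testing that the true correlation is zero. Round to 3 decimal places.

t = r_s·√(n−2) / √(1−r_s²) with r_s = -0.466, n = 74
  = -0.466·√72 / √(1 − 0.217156)
  = -0.466·8.485281 / 0.884785
  = -3.954141 / 0.884785 = -4.469

-4.469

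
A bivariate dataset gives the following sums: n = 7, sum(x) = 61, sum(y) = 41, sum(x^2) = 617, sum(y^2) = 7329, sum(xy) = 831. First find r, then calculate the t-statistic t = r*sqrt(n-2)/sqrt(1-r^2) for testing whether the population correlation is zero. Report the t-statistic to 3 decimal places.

Numerator: nΣxy − (Σx)(Σy) = 7·831 − (61)(41) = 3316
Denominator: √[(nΣx²−(Σx)²)(nΣy²−(Σy)²)]
  nΣx²−(Σx)² = 7·617 − 3721 = 598;  nΣy²−(Σy)² = 7·7329 − 1681 = 49622
  √(598·49622) = √29673956 = 5447.3807
r = 3316 / 5447.3807 = 0.6087
t = r·√(n−2)/√(1−r²) = 0.6087·√5 / √(1−0.370516) = 1.361095 / 0.793400 = 1.716

1.716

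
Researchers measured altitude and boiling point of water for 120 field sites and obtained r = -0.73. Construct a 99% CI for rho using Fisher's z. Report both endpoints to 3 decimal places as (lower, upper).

(-0.823, -0.598)

z_r = atanh(-0.73) = -0.928727;  SE = 1/√(n−3) = 1/√117 = 0.092450
z-limits: -0.928727 ± 2.576·0.092450 = -0.928727 ± 0.238151 = [-1.166878, -0.690576]
ρ-limits: (tanh -1.166878, tanh -0.690576) = (-0.823, -0.598)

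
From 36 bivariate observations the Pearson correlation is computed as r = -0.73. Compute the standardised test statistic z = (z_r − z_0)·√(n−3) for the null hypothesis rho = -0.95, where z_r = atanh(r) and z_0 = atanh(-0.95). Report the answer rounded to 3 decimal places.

Fisher z: atanh(-0.73) = -0.928727, atanh(-0.95) = -1.831781
z = (z_r − z_0)·√(n−3) = (-0.928727 − (-1.831781))·√33 = 0.903054 · 5.744563 = 5.188

5.188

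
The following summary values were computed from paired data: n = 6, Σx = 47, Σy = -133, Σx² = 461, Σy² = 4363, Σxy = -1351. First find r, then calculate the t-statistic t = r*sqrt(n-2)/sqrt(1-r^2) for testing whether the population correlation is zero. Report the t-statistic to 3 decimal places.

S_xy = nΣxy − ΣxΣy = 6·(-1351) − 47·(-133) = -8106 − (-6251) = -1855
S_xx = nΣx² − (Σx)² = 6·461 − 47² = 2766 − 2209 = 557
S_yy = nΣy² − (Σy)² = 6·4363 − (-133)² = 26178 − 17689 = 8489
r = S_xy / √(S_xx·S_yy) = -1855 / √(557·8489) = -1855 / √4728373 = -1855 / 2174.4822 = -0.8531
t = r·√(n−2)/√(1−r²) = -0.8531·√4 / √(1−0.727780) = -1.706200 / 0.521747 = -3.270

-3.270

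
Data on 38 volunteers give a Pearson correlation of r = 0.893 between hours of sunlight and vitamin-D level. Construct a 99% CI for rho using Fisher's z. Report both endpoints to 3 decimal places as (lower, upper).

(0.762, 0.954)

z_r = atanh(0.893) = 1.436545;  SE = 1/√(n−3) = 1/√35 = 0.169031
z-limits: 1.436545 ± 2.576·0.169031 = 1.436545 ± 0.435424 = [1.001121, 1.871969]
ρ-limits: (tanh 1.001121, tanh 1.871969) = (0.762, 0.954)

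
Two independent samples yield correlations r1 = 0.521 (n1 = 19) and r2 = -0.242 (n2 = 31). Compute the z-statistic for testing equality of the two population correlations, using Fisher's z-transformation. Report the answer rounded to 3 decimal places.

2.631

Fisher z-transforms: z1 = atanh(0.521) = 0.577711, z2 = atanh(-0.242) = -0.246897; difference d = 0.824608
Var(d) = 1/16 + 1/28 = 0.0625000 + 0.0357143 = 0.0982143
z = d/√Var(d) = 0.824608 / √0.0982143 = 0.824608 / 0.313392 = 2.631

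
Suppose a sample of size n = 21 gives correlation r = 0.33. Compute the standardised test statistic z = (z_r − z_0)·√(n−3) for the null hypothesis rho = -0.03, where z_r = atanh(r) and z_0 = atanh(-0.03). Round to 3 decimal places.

1.582

z_r = atanh(0.33) = 0.342828,  z_0 = atanh(-0.03) = -0.030009
SE = 1/√(n−3) = 1/√18 = 0.235702
z = (z_r − z_0)/SE = (0.342828 − (-0.030009)) / 0.235702 = 0.372837 / 0.235702 = 1.582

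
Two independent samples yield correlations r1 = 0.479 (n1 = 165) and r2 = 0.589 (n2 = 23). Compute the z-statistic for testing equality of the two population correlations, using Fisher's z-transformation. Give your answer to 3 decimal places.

z1 = atanh(0.479) = 0.521686,  z2 = atanh(0.589) = 0.676133
SE = √(1/(n1−3) + 1/(n2−3)) = √(1/162 + 1/20) = √(0.0061728 + 0.0500000) = √0.0561728 = 0.237008
z = (z1 − z2)/SE = (0.521686 − 0.676133) / 0.237008 = -0.154447 / 0.237008 = -0.652

-0.652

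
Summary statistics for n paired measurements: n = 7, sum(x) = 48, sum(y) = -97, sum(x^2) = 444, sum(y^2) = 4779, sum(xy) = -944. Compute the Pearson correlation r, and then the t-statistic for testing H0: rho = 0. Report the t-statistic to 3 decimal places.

Numerator: nΣxy − (Σx)(Σy) = 7·(-944) − (48)(-97) = -1952
Denominator: √[(nΣx²−(Σx)²)(nΣy²−(Σy)²)]
  nΣx²−(Σx)² = 7·444 − 2304 = 804;  nΣy²−(Σy)² = 7·4779 − 9409 = 24044
  √(804·24044) = √19331376 = 4396.7461
r = -1952 / 4396.7461 = -0.4440
t = r·√(n−2)/√(1−r²) = -0.4440·√5 / √(1−0.197136) = -0.992814 / 0.896027 = -1.108

-1.108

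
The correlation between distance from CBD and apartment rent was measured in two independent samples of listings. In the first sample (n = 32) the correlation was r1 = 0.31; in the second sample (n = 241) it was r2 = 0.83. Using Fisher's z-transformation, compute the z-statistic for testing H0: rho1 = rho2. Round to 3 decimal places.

-4.411

Fisher z-transforms: z1 = atanh(0.31) = 0.320545, z2 = atanh(0.83) = 1.188136; difference d = -0.867591
Var(d) = 1/29 + 1/238 = 0.0344828 + 0.0042017 = 0.0386845
z = d/√Var(d) = -0.867591 / √0.0386845 = -0.867591 / 0.196684 = -4.411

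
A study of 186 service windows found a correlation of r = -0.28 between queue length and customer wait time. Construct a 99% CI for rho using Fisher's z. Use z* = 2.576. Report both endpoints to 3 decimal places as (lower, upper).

z_r = atanh(-0.28) = -0.287682;  SE = 1/√(n−3) = 1/√183 = 0.073922
z-limits: -0.287682 ± 2.576·0.073922 = -0.287682 ± 0.190423 = [-0.478105, -0.097259]
ρ-limits: (tanh -0.478105, tanh -0.097259) = (-0.445, -0.097)

(-0.445, -0.097)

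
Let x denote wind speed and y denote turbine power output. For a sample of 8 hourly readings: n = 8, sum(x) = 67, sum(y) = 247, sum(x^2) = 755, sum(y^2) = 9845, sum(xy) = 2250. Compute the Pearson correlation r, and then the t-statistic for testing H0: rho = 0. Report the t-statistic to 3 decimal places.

0.705

Numerator: nΣxy − (Σx)(Σy) = 8·2250 − (67)(247) = 1451
Denominator: √[(nΣx²−(Σx)²)(nΣy²−(Σy)²)]
  nΣx²−(Σx)² = 8·755 − 4489 = 1551;  nΣy²−(Σy)² = 8·9845 − 61009 = 17751
  √(1551·17751) = √27531801 = 5247.0755
r = 1451 / 5247.0755 = 0.2765
t = r·√(n−2)/√(1−r²) = 0.2765·√6 / √(1−0.076452) = 0.677284 / 0.961014 = 0.705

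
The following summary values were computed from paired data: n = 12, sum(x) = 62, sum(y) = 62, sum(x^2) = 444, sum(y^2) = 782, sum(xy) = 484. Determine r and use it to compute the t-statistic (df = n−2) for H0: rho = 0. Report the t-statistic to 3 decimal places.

S_xy = nΣxy − ΣxΣy = 12·484 − 62·62 = 5808 − 3844 = 1964
S_xx = nΣx² − (Σx)² = 12·444 − 62² = 5328 − 3844 = 1484
S_yy = nΣy² − (Σy)² = 12·782 − 62² = 9384 − 3844 = 5540
r = S_xy / √(S_xx·S_yy) = 1964 / √(1484·5540) = 1964 / √8221360 = 1964 / 2867.2914 = 0.6850
t = r·√(n−2)/√(1−r²) = 0.6850·√10 / √(1−0.469225) = 2.166160 / 0.728543 = 2.973

2.973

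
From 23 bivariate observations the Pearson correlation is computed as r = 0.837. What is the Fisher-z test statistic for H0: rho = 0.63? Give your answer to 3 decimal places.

z_r = atanh(0.837) = 1.211069,  z_0 = atanh(0.63) = 0.741416
SE = 1/√(n−3) = 1/√20 = 0.223607
z = (z_r − z_0)/SE = (1.211069 − 0.741416) / 0.223607 = 0.469653 / 0.223607 = 2.100

2.100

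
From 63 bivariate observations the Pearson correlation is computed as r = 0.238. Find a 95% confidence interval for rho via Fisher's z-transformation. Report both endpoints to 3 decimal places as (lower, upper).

Fisher z: z_r = atanh(r) = ½·ln((1+0.238)/(1−0.238)) = 0.242653
SE(z) = 1/√(n−3) = 1/√60 = 0.129099
95% ⇒ z* = 1.960; margin = 1.960·0.129099 = 0.253034
CI on z-scale: (-0.010381, 0.495687)
Back-transform: tanh(-0.010381) = -0.010381, tanh(0.495687) = 0.458718

(-0.010, 0.459)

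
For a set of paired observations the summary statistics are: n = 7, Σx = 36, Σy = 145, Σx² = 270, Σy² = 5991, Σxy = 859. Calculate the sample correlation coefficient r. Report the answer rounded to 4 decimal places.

0.2250

Numerator: nΣxy − (Σx)(Σy) = 7·859 − (36)(145) = 793
Denominator: √[(nΣx²−(Σx)²)(nΣy²−(Σy)²)]
  nΣx²−(Σx)² = 7·270 − 1296 = 594;  nΣy²−(Σy)² = 7·5991 − 21025 = 20912
  √(594·20912) = √12421728 = 3524.4472
r = 793 / 3524.4472 = 0.2250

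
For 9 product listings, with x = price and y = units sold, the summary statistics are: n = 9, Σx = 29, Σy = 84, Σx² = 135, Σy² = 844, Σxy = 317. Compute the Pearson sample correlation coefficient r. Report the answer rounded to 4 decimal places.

Numerator: nΣxy − (Σx)(Σy) = 9·317 − (29)(84) = 417
Denominator: √[(nΣx²−(Σx)²)(nΣy²−(Σy)²)]
  nΣx²−(Σx)² = 9·135 − 841 = 374;  nΣy²−(Σy)² = 9·844 − 7056 = 540
  √(374·540) = √201960 = 449.3996
r = 417 / 449.3996 = 0.9279

0.9279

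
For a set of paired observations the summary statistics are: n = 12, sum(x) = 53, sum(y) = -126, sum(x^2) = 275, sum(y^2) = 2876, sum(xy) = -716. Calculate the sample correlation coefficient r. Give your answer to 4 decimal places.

-0.6327

Numerator: nΣxy − (Σx)(Σy) = 12·(-716) − (53)(-126) = -1914
Denominator: √[(nΣx²−(Σx)²)(nΣy²−(Σy)²)]
  nΣx²−(Σx)² = 12·275 − 2809 = 491;  nΣy²−(Σy)² = 12·2876 − 15876 = 18636
  √(491·18636) = √9150276 = 3024.9423
r = -1914 / 3024.9423 = -0.6327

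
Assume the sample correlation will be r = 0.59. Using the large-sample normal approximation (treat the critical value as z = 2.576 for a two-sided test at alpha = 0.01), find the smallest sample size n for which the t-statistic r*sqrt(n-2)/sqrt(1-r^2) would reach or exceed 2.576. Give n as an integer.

r√(n−2)/√(1−r²) ≥ 2.576  ⇔  n−2 ≥ (2.576)²·(1−r²)/r²
(1−r²)/r² = (1−0.3481)/0.3481 = 1.8727
n ≥ 2 + 6.635776·1.8727 = 2 + 12.4268 = 14.4268
⌈14.4268⌉ = 15

15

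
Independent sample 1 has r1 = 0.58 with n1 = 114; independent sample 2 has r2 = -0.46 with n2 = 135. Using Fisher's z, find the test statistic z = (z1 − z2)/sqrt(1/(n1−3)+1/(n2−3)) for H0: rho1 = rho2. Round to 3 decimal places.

Fisher z-transforms: z1 = atanh(0.58) = 0.662463, z2 = atanh(-0.46) = -0.497311; difference d = 1.159774
Var(d) = 1/111 + 1/132 = 0.0090090 + 0.0075758 = 0.0165848
z = d/√Var(d) = 1.159774 / √0.0165848 = 1.159774 / 0.128782 = 9.006

9.006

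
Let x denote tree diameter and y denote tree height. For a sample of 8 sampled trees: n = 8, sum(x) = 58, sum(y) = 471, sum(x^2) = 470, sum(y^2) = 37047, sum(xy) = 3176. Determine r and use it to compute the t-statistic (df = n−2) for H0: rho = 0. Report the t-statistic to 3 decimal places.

-0.920

S_xy = nΣxy − ΣxΣy = 8·3176 − 58·471 = 25408 − 27318 = -1910
S_xx = nΣx² − (Σx)² = 8·470 − 58² = 3760 − 3364 = 396
S_yy = nΣy² − (Σy)² = 8·37047 − 471² = 296376 − 221841 = 74535
r = S_xy / √(S_xx·S_yy) = -1910 / √(396·74535) = -1910 / √29515860 = -1910 / 5432.8501 = -0.3516
t = r·√(n−2)/√(1−r²) = -0.3516·√6 / √(1−0.123623) = -0.861241 / 0.936150 = -0.920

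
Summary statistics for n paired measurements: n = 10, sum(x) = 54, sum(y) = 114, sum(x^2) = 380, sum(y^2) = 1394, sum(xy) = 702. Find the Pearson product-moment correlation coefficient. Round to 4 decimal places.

S_xy = nΣxy − ΣxΣy = 10·702 − 54·114 = 7020 − 6156 = 864
S_xx = nΣx² − (Σx)² = 10·380 − 54² = 3800 − 2916 = 884
S_yy = nΣy² − (Σy)² = 10·1394 − 114² = 13940 − 12996 = 944
r = S_xy / √(S_xx·S_yy) = 864 / √(884·944) = 864 / √834496 = 864 / 913.5075 = 0.9458

0.9458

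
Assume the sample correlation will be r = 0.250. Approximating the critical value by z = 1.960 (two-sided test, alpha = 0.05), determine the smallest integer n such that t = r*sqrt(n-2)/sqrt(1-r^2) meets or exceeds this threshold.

60

r√(n−2)/√(1−r²) ≥ 1.960  ⇔  n−2 ≥ (1.960)²·(1−r²)/r²
(1−r²)/r² = (1−0.062500)/0.062500 = 15.0000
n ≥ 2 + 3.8416·15.0000 = 2 + 57.6240 = 59.6240
⌈59.6240⌉ = 60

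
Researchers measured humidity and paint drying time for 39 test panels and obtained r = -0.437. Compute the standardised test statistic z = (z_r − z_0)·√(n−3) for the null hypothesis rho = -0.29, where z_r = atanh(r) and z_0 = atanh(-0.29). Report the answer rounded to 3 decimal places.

-1.020

z_r = atanh(-0.437) = -0.468517,  z_0 = atanh(-0.29) = -0.298566
SE = 1/√(n−3) = 1/√36 = 0.166667
z = (z_r − z_0)/SE = (-0.468517 − (-0.298566)) / 0.166667 = -0.169951 / 0.166667 = -1.020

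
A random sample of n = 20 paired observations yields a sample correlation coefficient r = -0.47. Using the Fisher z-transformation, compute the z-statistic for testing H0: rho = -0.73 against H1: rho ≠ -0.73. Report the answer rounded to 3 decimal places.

z_r = atanh(-0.47) = -0.510070,  z_0 = atanh(-0.73) = -0.928727
SE = 1/√(n−3) = 1/√17 = 0.242536
z = (z_r − z_0)/SE = (-0.510070 − (-0.928727)) / 0.242536 = 0.418657 / 0.242536 = 1.726

1.726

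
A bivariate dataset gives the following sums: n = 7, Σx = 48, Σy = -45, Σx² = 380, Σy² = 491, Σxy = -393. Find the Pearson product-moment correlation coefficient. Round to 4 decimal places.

-0.8336

Numerator: nΣxy − (Σx)(Σy) = 7·(-393) − (48)(-45) = -591
Denominator: √[(nΣx²−(Σx)²)(nΣy²−(Σy)²)]
  nΣx²−(Σx)² = 7·380 − 2304 = 356;  nΣy²−(Σy)² = 7·491 − 2025 = 1412
  √(356·1412) = √502672 = 708.9937
r = -591 / 708.9937 = -0.8336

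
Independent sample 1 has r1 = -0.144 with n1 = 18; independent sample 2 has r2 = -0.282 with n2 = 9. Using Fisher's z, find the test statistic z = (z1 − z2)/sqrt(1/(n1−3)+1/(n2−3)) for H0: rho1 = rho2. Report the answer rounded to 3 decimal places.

z1 = atanh(-0.144) = -0.145008,  z2 = atanh(-0.282) = -0.289854
SE = √(1/(n1−3) + 1/(n2−3)) = √(1/15 + 1/6) = √(0.0666667 + 0.1666667) = √0.2333334 = 0.483046
z = (z1 − z2)/SE = (-0.145008 − (-0.289854)) / 0.483046 = 0.144846 / 0.483046 = 0.300

0.300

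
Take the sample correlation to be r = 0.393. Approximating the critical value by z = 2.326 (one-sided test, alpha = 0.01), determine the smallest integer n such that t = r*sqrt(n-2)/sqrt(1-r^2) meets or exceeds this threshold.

32

r√(n−2)/√(1−r²) ≥ 2.326  ⇔  n−2 ≥ (2.326)²·(1−r²)/r²
(1−r²)/r² = (1−0.154449)/0.154449 = 5.4746
n ≥ 2 + 5.410276·5.4746 = 2 + 29.6191 = 31.6191
⌈31.6191⌉ = 32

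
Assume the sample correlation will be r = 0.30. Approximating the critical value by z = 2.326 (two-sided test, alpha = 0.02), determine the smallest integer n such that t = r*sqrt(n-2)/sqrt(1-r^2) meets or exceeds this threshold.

Need r·√(n−2)/√(1−r²) ≥ 2.326
√(n−2) ≥ 2.326·√(1−0.0900) / 0.30 = 2.326·0.953939 / 0.30 = 7.3962
n−2 ≥ 54.7038  ⇒  n ≥ 56.7038
Smallest integer n = 57

57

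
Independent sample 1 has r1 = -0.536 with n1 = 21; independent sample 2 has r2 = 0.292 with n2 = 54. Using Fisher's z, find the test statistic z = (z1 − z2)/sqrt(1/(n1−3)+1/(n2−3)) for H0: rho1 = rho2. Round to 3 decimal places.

z1 = atanh(-0.536) = -0.598526,  z2 = atanh(0.292) = 0.300751
SE = √(1/(n1−3) + 1/(n2−3)) = √(1/18 + 1/51) = √(0.0555556 + 0.0196078) = √0.0751634 = 0.274159
z = (z1 − z2)/SE = (-0.598526 − 0.300751) / 0.274159 = -0.899277 / 0.274159 = -3.280

-3.280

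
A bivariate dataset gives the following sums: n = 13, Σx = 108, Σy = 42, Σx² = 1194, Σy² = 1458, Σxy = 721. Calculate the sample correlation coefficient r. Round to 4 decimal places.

S_xy = nΣxy − ΣxΣy = 13·721 − 108·42 = 9373 − 4536 = 4837
S_xx = nΣx² − (Σx)² = 13·1194 − 108² = 15522 − 11664 = 3858
S_yy = nΣy² − (Σy)² = 13·1458 − 42² = 18954 − 1764 = 17190
r = S_xy / √(S_xx·S_yy) = 4837 / √(3858·17190) = 4837 / √66319020 = 4837 / 8143.6491 = 0.5940

0.5940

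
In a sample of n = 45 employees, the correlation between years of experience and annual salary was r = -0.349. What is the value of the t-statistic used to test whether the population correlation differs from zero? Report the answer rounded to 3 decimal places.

-2.442

1 − r² = 1 − 0.121801 = 0.878199;  √(1−r²) = 0.937123
√(n−2) = √43 = 6.557439
t = r·√(n−2)/√(1−r²) = -0.349 · 6.557439 / 0.937123 = -2.442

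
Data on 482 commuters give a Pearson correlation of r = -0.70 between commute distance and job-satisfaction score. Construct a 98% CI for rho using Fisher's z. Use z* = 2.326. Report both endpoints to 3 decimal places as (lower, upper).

(-0.750, -0.642)

Fisher z: z_r = atanh(r) = ½·ln((1+(-0.70))/(1−(-0.70))) = -0.867301
SE(z) = 1/√(n−3) = 1/√479 = 0.045691
98% ⇒ z* = 2.326; margin = 2.326·0.045691 = 0.106277
CI on z-scale: (-0.973578, -0.761024)
Back-transform: tanh(-0.973578) = -0.750272, tanh(-0.761024) = -0.641680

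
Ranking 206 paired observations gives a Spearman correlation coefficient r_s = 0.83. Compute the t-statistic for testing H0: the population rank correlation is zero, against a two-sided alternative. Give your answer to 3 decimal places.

21.254

t = r_s·√(n−2) / √(1−r_s²) with r_s = 0.83, n = 206
  = 0.83·√204 / √(1 − 0.6889)
  = 0.83·14.282857 / 0.557763
  = 11.854771 / 0.557763 = 21.254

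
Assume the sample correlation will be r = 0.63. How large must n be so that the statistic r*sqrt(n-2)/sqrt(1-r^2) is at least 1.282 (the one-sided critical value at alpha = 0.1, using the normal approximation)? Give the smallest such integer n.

Need r·√(n−2)/√(1−r²) ≥ 1.282
√(n−2) ≥ 1.282·√(1−0.3969) / 0.63 = 1.282·0.776595 / 0.63 = 1.5803
n−2 ≥ 2.4973  ⇒  n ≥ 4.4973
Smallest integer n = 5

5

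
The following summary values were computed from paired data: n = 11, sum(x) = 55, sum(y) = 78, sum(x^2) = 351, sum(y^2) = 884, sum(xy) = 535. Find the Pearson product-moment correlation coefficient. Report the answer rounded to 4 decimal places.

0.9143

S_xy = nΣxy − ΣxΣy = 11·535 − 55·78 = 5885 − 4290 = 1595
S_xx = nΣx² − (Σx)² = 11·351 − 55² = 3861 − 3025 = 836
S_yy = nΣy² − (Σy)² = 11·884 − 78² = 9724 − 6084 = 3640
r = S_xy / √(S_xx·S_yy) = 1595 / √(836·3640) = 1595 / √3043040 = 1595 / 1744.4311 = 0.9143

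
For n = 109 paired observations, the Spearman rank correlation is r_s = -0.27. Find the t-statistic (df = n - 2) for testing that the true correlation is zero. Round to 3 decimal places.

t = r_s·√(n−2) / √(1−r_s²) with r_s = -0.27, n = 109
  = -0.27·√107 / √(1 − 0.0729)
  = -0.27·10.344080 / 0.962860
  = -2.792902 / 0.962860 = -2.901

-2.901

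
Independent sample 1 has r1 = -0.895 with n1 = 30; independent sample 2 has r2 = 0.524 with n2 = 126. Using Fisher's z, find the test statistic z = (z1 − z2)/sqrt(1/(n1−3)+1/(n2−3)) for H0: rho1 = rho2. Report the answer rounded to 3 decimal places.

Fisher z-transforms: z1 = atanh(-0.895) = -1.446507, z2 = atanh(0.524) = 0.581838; difference d = -2.028345
Var(d) = 1/27 + 1/123 = 0.0370370 + 0.0081301 = 0.0451671
z = d/√Var(d) = -2.028345 / √0.0451671 = -2.028345 / 0.212526 = -9.544

-9.544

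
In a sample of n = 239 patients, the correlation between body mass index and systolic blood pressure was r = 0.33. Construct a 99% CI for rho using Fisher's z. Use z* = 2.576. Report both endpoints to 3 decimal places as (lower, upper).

(0.173, 0.470)

Fisher z: z_r = atanh(r) = ½·ln((1+0.33)/(1−0.33)) = 0.342828
SE(z) = 1/√(n−3) = 1/√236 = 0.065094
99% ⇒ z* = 2.576; margin = 2.576·0.065094 = 0.167682
CI on z-scale: (0.175146, 0.510510)
Back-transform: tanh(0.175146) = 0.173377, tanh(0.510510) = 0.470342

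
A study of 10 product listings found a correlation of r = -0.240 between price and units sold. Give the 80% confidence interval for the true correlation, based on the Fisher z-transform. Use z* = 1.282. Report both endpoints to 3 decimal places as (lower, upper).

(-0.623, 0.235)

Fisher z: z_r = atanh(r) = ½·ln((1+(-0.240))/(1−(-0.240))) = -0.244774
SE(z) = 1/√(n−3) = 1/√7 = 0.377964
80% ⇒ z* = 1.282; margin = 1.282·0.377964 = 0.484550
CI on z-scale: (-0.729324, 0.239776)
Back-transform: tanh(-0.729324) = -0.622652, tanh(0.239776) = 0.235284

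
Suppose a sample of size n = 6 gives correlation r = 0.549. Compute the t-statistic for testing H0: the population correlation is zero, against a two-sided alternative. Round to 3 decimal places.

t = r·√(n−2) / √(1−r²) with r = 0.549, n = 6
  = 0.549·√4 / √(1 − 0.301401)
  = 0.549·2.000000 / 0.835822
  = 1.098000 / 0.835822 = 1.314

1.314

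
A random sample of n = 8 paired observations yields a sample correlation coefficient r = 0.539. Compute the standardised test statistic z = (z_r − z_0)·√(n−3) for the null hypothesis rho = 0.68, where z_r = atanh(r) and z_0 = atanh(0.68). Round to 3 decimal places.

-0.506

Fisher z: atanh(0.539) = 0.602745, atanh(0.68) = 0.829114
z = (z_r − z_0)·√(n−3) = (0.602745 − 0.829114)·√5 = -0.226369 · 2.236068 = -0.506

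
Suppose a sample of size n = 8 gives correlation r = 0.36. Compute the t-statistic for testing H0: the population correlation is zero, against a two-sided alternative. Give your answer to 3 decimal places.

1 − r² = 1 − 0.1296 = 0.8704;  √(1−r²) = 0.932952
√(n−2) = √6 = 2.449490
t = r·√(n−2)/√(1−r²) = 0.36 · 2.449490 / 0.932952 = 0.945

0.945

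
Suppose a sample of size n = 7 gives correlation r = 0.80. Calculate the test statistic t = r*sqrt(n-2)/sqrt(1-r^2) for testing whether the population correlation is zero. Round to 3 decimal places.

t = r·√(n−2) / √(1−r²) with r = 0.80, n = 7
  = 0.80·√5 / √(1 − 0.6400)
  = 0.80·2.236068 / 0.600000
  = 1.788854 / 0.600000 = 2.981

2.981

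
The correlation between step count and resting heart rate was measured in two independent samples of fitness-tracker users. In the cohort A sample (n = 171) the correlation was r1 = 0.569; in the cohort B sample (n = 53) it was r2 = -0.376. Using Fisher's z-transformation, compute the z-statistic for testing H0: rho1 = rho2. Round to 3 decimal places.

6.465

Fisher z-transforms: z1 = atanh(0.569) = 0.646043, z2 = atanh(-0.376) = -0.395393; difference d = 1.041436
Var(d) = 1/168 + 1/50 = 0.0059524 + 0.0200000 = 0.0259524
z = d/√Var(d) = 1.041436 / √0.0259524 = 1.041436 / 0.161097 = 6.465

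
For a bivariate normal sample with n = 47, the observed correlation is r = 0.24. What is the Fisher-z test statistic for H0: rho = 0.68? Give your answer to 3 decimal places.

Fisher z: atanh(0.24) = 0.244774, atanh(0.68) = 0.829114
z = (z_r − z_0)·√(n−3) = (0.244774 − 0.829114)·√44 = -0.584340 · 6.633250 = -3.876

-3.876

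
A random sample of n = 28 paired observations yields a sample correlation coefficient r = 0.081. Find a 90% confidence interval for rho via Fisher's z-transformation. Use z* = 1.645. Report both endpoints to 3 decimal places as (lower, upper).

(-0.243, 0.389)

z_r = atanh(0.081) = 0.081178;  SE = 1/√(n−3) = 1/√25 = 0.200000
z-limits: 0.081178 ± 1.645·0.200000 = 0.081178 ± 0.329000 = [-0.247822, 0.410178]
ρ-limits: (tanh -0.247822, tanh 0.410178) = (-0.243, 0.389)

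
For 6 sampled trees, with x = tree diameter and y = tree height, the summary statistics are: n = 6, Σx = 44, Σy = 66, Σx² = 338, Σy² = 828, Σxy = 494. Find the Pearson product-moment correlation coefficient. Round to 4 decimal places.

Numerator: nΣxy − (Σx)(Σy) = 6·494 − (44)(66) = 60
Denominator: √[(nΣx²−(Σx)²)(nΣy²−(Σy)²)]
  nΣx²−(Σx)² = 6·338 − 1936 = 92;  nΣy²−(Σy)² = 6·828 − 4356 = 612
  √(92·612) = √56304 = 237.2846
r = 60 / 237.2846 = 0.2529

0.2529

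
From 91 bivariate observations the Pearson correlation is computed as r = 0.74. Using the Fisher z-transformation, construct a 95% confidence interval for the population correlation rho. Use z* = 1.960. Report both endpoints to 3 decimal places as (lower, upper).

(0.630, 0.821)

Fisher z: z_r = atanh(r) = ½·ln((1+0.74)/(1−0.74)) = 0.950479
SE(z) = 1/√(n−3) = 1/√88 = 0.106600
95% ⇒ z* = 1.960; margin = 1.960·0.106600 = 0.208936
CI on z-scale: (0.741543, 1.159415)
Back-transform: tanh(0.741543) = 0.630077, tanh(1.159415) = 0.820849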